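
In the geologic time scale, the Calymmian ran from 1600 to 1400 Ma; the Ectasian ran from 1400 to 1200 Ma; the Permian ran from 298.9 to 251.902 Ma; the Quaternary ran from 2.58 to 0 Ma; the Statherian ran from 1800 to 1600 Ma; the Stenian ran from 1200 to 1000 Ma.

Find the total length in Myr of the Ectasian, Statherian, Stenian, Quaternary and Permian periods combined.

649.578 million years

Each duration: Ectasian = 200; Statherian = 200; Stenian = 200; Quaternary = 2.58; Permian = 46.998.
Sum: 200 + 200 + 200 + 2.58 + 46.998 = 649.578 Myr.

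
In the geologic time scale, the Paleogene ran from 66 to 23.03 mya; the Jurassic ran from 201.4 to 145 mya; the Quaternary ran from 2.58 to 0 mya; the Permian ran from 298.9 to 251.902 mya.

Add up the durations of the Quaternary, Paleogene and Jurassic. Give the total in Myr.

101.95 million years

Duration is start − end for each: (2.58 − 0) + (66 − 23.03) + (201.4 − 145).
That is 2.58 + 42.97 + 56.4, which totals 101.95 million years.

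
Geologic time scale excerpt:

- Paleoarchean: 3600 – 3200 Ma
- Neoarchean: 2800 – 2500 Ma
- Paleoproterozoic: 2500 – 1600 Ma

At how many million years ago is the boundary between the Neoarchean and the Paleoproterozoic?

The Neoarchean ends and the Paleoproterozoic begins at 2500 Ma.

2500 Ma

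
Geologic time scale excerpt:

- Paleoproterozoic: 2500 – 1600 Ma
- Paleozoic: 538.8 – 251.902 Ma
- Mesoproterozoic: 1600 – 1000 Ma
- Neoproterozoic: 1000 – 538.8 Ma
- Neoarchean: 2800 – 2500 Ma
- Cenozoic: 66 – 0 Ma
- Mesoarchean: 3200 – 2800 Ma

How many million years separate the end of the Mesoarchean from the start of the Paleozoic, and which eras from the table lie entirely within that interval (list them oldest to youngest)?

End of Mesoarchean = 2800 Ma; start of Paleozoic = 538.8 Ma.
Gap = 2800 − 538.8 = 2261.2 Myr.
Eras wholly inside 2800–538.8 Ma: Neoarchean (2800–2500), Paleoproterozoic (2500–1600), Mesoproterozoic (1600–1000), Neoproterozoic (1000–538.8).

2261.2 million years; Neoarchean, Paleoproterozoic, Mesoproterozoic, Neoproterozoic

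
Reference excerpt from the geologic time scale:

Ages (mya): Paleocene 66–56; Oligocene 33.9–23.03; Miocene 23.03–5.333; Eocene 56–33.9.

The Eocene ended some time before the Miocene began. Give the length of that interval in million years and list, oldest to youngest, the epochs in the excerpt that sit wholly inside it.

10.87 million years; Oligocene

End of Eocene = 33.9 Ma; start of Miocene = 23.03 Ma.
Gap = 33.9 − 23.03 = 10.87 Myr.
Epochs wholly inside 33.9–23.03 Ma: Oligocene (33.9–23.03).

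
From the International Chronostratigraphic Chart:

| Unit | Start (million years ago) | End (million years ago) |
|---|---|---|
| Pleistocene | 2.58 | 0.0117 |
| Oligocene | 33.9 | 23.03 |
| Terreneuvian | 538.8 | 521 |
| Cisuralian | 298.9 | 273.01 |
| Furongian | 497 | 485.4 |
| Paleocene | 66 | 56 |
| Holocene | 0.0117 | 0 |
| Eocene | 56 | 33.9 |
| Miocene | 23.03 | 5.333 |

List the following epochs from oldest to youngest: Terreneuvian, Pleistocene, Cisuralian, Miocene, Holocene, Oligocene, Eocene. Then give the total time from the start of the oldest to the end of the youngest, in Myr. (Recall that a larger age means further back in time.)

Start ages (Ma): Terreneuvian 538.8, Cisuralian 298.9, Eocene 56, Oligocene 33.9, Miocene 23.03, Pleistocene 2.58, Holocene 0.0117.
Ordered oldest to youngest: Terreneuvian, Cisuralian, Eocene, Oligocene, Miocene, Pleistocene, Holocene.
Span = 538.8 − 0 = 538.8 Myr.

Terreneuvian, Cisuralian, Eocene, Oligocene, Miocene, Pleistocene, Holocene; total span 538.8 Myr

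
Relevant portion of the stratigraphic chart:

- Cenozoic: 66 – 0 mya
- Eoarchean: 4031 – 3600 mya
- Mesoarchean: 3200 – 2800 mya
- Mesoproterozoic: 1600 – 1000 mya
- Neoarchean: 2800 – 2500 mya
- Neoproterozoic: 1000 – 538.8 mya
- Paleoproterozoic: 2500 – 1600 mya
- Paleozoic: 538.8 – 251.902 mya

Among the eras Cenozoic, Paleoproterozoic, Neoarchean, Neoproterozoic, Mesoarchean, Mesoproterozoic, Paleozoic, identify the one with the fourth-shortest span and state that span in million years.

Mesoarchean, 400 million years

Durations: Cenozoic 66; Paleoproterozoic 900; Neoarchean 300; Neoproterozoic 461.2; Mesoarchean 400; Mesoproterozoic 600; Paleozoic 286.898 Myr.
Sorted shortest-first: Cenozoic (66), Paleozoic (286.898), Neoarchean (300), Mesoarchean (400), Neoproterozoic (461.2), Mesoproterozoic (600), Paleoproterozoic (900).
The fourth shortest is Mesoarchean at 400 Myr.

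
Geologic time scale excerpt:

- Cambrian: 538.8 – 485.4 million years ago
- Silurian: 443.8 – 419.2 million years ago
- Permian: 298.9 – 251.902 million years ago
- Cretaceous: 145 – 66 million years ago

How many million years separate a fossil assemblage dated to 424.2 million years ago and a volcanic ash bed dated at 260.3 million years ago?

163.9 million years

424.2 − 260.3 = 163.9 million years.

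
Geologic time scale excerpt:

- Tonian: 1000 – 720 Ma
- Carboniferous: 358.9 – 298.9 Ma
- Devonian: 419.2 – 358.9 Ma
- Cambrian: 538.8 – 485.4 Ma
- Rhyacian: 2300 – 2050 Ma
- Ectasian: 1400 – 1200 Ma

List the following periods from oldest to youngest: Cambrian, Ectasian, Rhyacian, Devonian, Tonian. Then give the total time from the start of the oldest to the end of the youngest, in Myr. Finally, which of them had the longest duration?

From the excerpt: Cambrian 538.8–485.4; Ectasian 1400–1200; Rhyacian 2300–2050; Devonian 419.2–358.9; Tonian 1000–720 (Ma).
Larger Ma is earlier, so the oldest is Rhyacian and the youngest is Devonian; oldest to youngest: Rhyacian, Ectasian, Tonian, Cambrian, Devonian.
Oldest start 2300 minus youngest end 358.9 gives 1941.1 Myr overall.
Individual lengths (start − end): Tonian 280; Cambrian 53.4; Ectasian 200; Devonian 60.3; Rhyacian 250. The largest is Tonian at 280 Myr.

Rhyacian → Ectasian → Tonian → Cambrian → Devonian; total span 1941.1 Myr; longest is Tonian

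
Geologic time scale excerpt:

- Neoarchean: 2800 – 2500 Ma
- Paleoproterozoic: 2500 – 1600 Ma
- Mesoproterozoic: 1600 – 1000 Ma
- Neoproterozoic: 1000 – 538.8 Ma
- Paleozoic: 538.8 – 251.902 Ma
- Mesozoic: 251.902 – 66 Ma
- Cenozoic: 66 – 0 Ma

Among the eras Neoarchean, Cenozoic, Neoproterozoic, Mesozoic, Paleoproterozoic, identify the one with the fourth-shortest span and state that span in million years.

Durations: Neoarchean 300; Cenozoic 66; Neoproterozoic 461.2; Mesozoic 185.902; Paleoproterozoic 900 Myr.
Sorted shortest-first: Cenozoic (66), Mesozoic (185.902), Neoarchean (300), Neoproterozoic (461.2), Paleoproterozoic (900).
The fourth shortest is Neoproterozoic at 461.2 Myr.

Neoproterozoic, 461.2 million years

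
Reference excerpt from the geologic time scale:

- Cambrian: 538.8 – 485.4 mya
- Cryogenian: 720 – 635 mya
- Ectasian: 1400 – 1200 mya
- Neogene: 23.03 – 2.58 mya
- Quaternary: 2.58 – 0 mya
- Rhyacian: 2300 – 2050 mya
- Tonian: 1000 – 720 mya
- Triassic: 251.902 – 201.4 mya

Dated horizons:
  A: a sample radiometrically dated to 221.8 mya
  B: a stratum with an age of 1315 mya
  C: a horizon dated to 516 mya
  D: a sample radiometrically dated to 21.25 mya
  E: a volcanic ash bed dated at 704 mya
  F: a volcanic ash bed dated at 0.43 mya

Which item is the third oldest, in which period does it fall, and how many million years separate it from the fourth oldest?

Sorted oldest-first by Ma: B (1315), E (704), C (516), A (221.8), D (21.25), F (0.43).
The third oldest is C at 516 Ma, which lies in 538.8–485.4 Ma: the Cambrian.
The fourth oldest is A at 221.8 Ma; separation = |516 − 221.8| = 294.2 Myr.

C, in the Cambrian; 294.2 million years to A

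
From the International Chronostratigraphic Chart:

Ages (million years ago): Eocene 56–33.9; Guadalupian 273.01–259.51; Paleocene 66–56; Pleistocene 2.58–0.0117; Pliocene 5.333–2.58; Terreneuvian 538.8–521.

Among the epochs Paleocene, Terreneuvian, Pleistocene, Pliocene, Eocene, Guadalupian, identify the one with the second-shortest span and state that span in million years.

Start − end for each: Paleocene 66 − 56 = 10; Terreneuvian 538.8 − 521 = 17.8; Pleistocene 2.58 − 0.0117 = 2.5683; Pliocene 5.333 − 2.58 = 2.753; Eocene 56 − 33.9 = 22.1; Guadalupian 273.01 − 259.51 = 13.5.
Ranking these from shortest: Pleistocene < Pliocene < Paleocene < Guadalupian < Terreneuvian < Eocene.
Position 2 in that ranking is Pliocene, which lasted 2.753 Myr.

Pliocene, 2.753 million years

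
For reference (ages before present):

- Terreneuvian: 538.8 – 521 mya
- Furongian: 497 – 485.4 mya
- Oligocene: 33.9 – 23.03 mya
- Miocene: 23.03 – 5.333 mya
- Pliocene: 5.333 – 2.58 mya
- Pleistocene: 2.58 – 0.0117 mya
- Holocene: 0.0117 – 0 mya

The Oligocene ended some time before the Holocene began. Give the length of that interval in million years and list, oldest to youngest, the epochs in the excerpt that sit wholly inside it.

23.0183 million years; Miocene, Pliocene, Pleistocene

The Oligocene closes at 23.03 Ma and the Holocene opens at 0.0117 Ma, so the interval is 23.03 − 0.0117 = 23.0183 Myr.
An epoch fits inside if it starts at or after 23.03 Ma and ends at or before 0.0117 Ma; oldest first that gives Miocene, Pliocene, Pleistocene.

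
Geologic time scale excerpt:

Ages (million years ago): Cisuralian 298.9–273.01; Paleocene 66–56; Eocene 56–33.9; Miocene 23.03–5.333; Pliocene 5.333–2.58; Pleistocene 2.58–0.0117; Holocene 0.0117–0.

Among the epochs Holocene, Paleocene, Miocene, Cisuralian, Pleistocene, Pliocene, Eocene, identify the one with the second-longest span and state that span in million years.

Start − end for each: Holocene 0.0117 − 0 = 0.0117; Paleocene 66 − 56 = 10; Miocene 23.03 − 5.333 = 17.697; Cisuralian 298.9 − 273.01 = 25.89; Pleistocene 2.58 − 0.0117 = 2.5683; Pliocene 5.333 − 2.58 = 2.753; Eocene 56 − 33.9 = 22.1.
Ranking these from longest: Cisuralian > Eocene > Miocene > Paleocene > Pliocene > Pleistocene > Holocene.
Position 2 in that ranking is Eocene, which lasted 22.1 Myr.

Eocene, 22.1 million years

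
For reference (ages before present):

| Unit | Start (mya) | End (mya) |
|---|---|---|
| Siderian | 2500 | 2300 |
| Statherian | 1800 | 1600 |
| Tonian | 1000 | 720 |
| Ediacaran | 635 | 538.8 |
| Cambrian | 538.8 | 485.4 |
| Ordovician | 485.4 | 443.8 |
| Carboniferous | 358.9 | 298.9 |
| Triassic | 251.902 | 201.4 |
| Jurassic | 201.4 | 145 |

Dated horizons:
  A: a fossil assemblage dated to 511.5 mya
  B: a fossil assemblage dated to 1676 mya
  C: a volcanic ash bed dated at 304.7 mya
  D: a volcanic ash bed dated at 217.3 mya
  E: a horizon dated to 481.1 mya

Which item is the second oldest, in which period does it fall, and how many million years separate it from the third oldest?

Sorted oldest-first by Ma: B (1676), A (511.5), E (481.1), C (304.7), D (217.3).
The second oldest is A at 511.5 Ma, which lies in 538.8–485.4 Ma: the Cambrian.
The third oldest is E at 481.1 Ma; separation = |511.5 − 481.1| = 30.4 Myr.

A, in the Cambrian; 30.4 million years to E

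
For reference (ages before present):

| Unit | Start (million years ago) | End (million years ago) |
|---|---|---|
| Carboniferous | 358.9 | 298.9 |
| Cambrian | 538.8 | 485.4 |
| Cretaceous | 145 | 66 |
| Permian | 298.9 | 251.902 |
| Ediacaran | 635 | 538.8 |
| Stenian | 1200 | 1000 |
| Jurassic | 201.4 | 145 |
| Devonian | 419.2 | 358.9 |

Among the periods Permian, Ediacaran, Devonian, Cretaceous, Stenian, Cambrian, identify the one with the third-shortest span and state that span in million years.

Start − end for each: Permian 298.9 − 251.902 = 46.998; Ediacaran 635 − 538.8 = 96.2; Devonian 419.2 − 358.9 = 60.3; Cretaceous 145 − 66 = 79; Stenian 1200 − 1000 = 200; Cambrian 538.8 − 485.4 = 53.4.
Ranking these from shortest: Permian < Cambrian < Devonian < Cretaceous < Ediacaran < Stenian.
Position 3 in that ranking is Devonian, which lasted 60.3 Myr.

Devonian, 60.3 million years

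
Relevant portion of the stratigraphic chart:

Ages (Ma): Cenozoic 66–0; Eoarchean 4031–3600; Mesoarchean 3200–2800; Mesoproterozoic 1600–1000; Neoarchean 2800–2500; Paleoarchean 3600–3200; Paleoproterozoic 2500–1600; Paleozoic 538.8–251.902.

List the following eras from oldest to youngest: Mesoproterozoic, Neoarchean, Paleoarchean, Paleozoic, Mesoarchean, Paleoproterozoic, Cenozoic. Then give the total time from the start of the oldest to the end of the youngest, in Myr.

Paleoarchean → Mesoarchean → Neoarchean → Paleoproterozoic → Mesoproterozoic → Paleozoic → Cenozoic; total span 3600 Myr

From the excerpt: Mesoproterozoic 1600–1000; Neoarchean 2800–2500; Paleoarchean 3600–3200; Paleozoic 538.8–251.902; Mesoarchean 3200–2800; Paleoproterozoic 2500–1600; Cenozoic 66–0 (Ma).
Larger Ma is earlier, so the oldest is Paleoarchean and the youngest is Cenozoic; oldest to youngest: Paleoarchean, Mesoarchean, Neoarchean, Paleoproterozoic, Mesoproterozoic, Paleozoic, Cenozoic.
Oldest start 3600 minus youngest end 0 gives 3600 Myr overall.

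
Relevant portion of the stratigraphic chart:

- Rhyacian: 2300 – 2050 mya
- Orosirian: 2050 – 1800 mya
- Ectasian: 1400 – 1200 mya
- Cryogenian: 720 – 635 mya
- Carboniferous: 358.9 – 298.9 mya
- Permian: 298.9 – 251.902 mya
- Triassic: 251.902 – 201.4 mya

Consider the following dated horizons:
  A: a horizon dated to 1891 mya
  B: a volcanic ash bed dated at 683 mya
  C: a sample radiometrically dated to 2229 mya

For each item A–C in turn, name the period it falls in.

A: 1891 Ma lies in 2050–1800 Ma, so Orosirian.
B: 683 Ma lies in 720–635 Ma, so Cryogenian.
C: 2229 Ma lies in 2300–2050 Ma, so Rhyacian.

A — Orosirian; B — Cryogenian; C — Rhyacian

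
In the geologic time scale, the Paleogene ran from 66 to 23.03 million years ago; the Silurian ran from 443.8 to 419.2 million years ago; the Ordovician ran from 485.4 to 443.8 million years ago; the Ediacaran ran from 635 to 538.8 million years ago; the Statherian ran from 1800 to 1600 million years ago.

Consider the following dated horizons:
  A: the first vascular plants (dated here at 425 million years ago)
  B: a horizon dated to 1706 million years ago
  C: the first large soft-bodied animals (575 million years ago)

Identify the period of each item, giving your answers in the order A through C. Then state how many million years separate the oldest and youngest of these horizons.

Match each age against the start–end ranges in the excerpt: A = 425 Ma → Silurian (443.8–419.2); B = 1706 Ma → Statherian (1800–1600); C = 575 Ma → Ediacaran (635–538.8).
The largest age is 1706 Ma and the smallest is 425 Ma; their difference is 1281 Myr.

A — Silurian; B — Statherian; C — Ediacaran; span 1281 million years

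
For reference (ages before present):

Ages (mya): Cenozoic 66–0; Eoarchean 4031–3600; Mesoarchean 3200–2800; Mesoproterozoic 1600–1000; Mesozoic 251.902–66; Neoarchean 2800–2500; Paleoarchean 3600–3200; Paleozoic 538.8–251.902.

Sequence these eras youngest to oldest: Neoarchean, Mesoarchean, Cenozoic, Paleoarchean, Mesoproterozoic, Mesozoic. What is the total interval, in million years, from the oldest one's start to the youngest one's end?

Cenozoic, Mesozoic, Mesoproterozoic, Neoarchean, Mesoarchean, Paleoarchean; total span 3600 Myr

From the excerpt: Neoarchean 2800–2500; Mesoarchean 3200–2800; Cenozoic 66–0; Paleoarchean 3600–3200; Mesoproterozoic 1600–1000; Mesozoic 251.902–66 (Ma).
Larger Ma is earlier, so the oldest is Paleoarchean and the youngest is Cenozoic; youngest to oldest: Cenozoic, Mesozoic, Mesoproterozoic, Neoarchean, Mesoarchean, Paleoarchean.
Oldest start 3600 minus youngest end 0 gives 3600 Myr overall.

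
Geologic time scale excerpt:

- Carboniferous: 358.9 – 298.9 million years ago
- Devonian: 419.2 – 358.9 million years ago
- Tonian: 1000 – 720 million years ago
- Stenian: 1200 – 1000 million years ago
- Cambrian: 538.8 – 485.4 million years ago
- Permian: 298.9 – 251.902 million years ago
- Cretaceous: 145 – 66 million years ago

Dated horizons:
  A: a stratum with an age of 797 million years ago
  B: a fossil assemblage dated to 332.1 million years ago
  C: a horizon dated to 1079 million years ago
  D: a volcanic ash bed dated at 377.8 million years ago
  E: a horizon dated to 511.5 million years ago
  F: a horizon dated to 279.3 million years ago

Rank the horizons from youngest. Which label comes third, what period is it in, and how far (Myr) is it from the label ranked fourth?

Smaller Ma means younger, so youngest first: F 279.3 < B 332.1 < D 377.8 < E 511.5 < A 797 < C 1079.
Counting 3 along gives D (377.8 Ma); the excerpt puts that inside the Devonian, 419.2–358.9 Ma.
Next in line is E (511.5 Ma), and 511.5 − 377.8 = 133.7 Myr.

D, in the Devonian; 133.7 million years to E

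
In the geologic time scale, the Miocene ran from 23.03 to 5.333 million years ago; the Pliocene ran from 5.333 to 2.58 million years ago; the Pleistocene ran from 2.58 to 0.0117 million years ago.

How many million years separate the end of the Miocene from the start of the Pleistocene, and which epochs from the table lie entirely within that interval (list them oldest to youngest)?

2.753 million years; Pliocene

End of Miocene = 5.333 Ma; start of Pleistocene = 2.58 Ma.
Gap = 5.333 − 2.58 = 2.753 Myr.
Epochs wholly inside 5.333–2.58 Ma: Pliocene (5.333–2.58).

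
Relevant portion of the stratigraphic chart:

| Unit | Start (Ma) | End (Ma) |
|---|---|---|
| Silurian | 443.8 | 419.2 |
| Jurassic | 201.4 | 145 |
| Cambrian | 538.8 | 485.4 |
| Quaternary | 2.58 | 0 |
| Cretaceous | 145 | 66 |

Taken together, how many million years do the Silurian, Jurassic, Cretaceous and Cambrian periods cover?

Duration is start − end for each: (443.8 − 419.2) + (201.4 − 145) + (145 − 66) + (538.8 − 485.4).
That is 24.6 + 56.4 + 79 + 53.4, which totals 213.4 million years.

213.4 million years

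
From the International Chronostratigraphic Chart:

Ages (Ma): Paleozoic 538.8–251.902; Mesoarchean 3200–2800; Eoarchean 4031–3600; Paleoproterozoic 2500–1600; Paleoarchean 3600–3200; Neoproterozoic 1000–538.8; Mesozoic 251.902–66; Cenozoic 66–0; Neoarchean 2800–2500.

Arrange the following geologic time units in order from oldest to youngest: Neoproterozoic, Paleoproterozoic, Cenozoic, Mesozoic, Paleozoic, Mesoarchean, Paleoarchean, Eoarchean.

Read off each span (Ma): Neoproterozoic 1000–538.8; Paleoproterozoic 2500–1600; Cenozoic 66–0; Mesozoic 251.902–66; Paleozoic 538.8–251.902; Mesoarchean 3200–2800; Paleoarchean 3600–3200; Eoarchean 4031–3600.
Larger Ma is older, so oldest→youngest is Eoarchean, Paleoarchean, Mesoarchean, Paleoproterozoic, Neoproterozoic, Paleozoic, Mesozoic, Cenozoic.

Eoarchean, Paleoarchean, Mesoarchean, Paleoproterozoic, Neoproterozoic, Paleozoic, Mesozoic, Cenozoic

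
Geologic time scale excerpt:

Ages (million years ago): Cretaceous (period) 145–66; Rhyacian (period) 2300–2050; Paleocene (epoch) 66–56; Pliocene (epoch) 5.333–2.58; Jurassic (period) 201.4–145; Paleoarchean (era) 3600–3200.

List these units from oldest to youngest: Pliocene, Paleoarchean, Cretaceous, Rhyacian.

Sorting by start age (descending Ma, since larger Ma = older): Paleoarchean start 3600, Rhyacian start 2300, Cretaceous start 145, Pliocene start 5.333.

Paleoarchean, Rhyacian, Cretaceous, Pliocene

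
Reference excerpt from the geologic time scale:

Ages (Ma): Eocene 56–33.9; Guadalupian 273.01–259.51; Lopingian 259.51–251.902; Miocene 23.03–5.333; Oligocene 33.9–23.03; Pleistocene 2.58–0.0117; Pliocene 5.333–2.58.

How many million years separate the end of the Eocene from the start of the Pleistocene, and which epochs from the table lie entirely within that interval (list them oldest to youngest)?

The Eocene closes at 33.9 Ma and the Pleistocene opens at 2.58 Ma, so the interval is 33.9 − 2.58 = 31.32 Myr.
An epoch fits inside if it starts at or after 33.9 Ma and ends at or before 2.58 Ma; oldest first that gives Oligocene, Miocene, Pliocene.

31.32 million years; Oligocene, Miocene, Pliocene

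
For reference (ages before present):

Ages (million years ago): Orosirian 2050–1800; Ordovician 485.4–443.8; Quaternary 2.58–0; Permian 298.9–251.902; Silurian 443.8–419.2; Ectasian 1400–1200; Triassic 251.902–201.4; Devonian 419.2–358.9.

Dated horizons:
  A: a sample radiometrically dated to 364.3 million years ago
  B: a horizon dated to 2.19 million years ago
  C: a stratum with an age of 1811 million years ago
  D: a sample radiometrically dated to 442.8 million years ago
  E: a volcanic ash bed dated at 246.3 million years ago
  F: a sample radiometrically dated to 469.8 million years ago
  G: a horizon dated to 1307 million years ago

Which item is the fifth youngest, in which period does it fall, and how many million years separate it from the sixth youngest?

Smaller Ma means younger, so youngest first: B 2.19 < E 246.3 < A 364.3 < D 442.8 < F 469.8 < G 1307 < C 1811.
Counting 5 along gives F (469.8 Ma); the excerpt puts that inside the Ordovician, 485.4–443.8 Ma.
Next in line is G (1307 Ma), and 1307 − 469.8 = 837.2 Myr.

F, in the Ordovician; 837.2 million years to G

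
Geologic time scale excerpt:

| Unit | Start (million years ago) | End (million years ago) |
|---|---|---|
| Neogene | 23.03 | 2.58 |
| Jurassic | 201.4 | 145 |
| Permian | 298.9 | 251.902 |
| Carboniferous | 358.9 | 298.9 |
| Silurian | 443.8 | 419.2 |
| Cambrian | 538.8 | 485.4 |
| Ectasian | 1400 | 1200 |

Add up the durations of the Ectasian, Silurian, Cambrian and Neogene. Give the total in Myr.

298.45 million years

Duration is start − end for each: (1400 − 1200) + (443.8 − 419.2) + (538.8 − 485.4) + (23.03 − 2.58).
That is 200 + 24.6 + 53.4 + 20.45, which totals 298.45 million years.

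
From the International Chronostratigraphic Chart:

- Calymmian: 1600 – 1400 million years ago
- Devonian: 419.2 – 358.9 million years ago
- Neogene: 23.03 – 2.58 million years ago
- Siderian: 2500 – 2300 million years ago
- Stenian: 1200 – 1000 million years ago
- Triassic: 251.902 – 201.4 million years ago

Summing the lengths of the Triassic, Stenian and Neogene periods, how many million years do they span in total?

Each duration: Triassic = 50.502; Stenian = 200; Neogene = 20.45.
Sum: 50.502 + 200 + 20.45 = 270.952 Myr.

270.952 million years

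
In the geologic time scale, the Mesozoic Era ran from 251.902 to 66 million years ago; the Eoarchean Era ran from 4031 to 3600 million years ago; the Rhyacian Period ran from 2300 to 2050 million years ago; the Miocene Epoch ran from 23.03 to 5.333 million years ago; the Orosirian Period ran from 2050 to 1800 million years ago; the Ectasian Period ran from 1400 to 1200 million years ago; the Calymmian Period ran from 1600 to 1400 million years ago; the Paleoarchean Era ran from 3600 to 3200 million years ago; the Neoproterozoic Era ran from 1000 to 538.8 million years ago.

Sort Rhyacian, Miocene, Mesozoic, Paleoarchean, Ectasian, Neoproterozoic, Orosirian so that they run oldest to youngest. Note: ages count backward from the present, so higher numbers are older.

Sorting by start age (descending Ma, since larger Ma = older): Paleoarchean began 3600, Rhyacian began 2300, Orosirian began 2050, Ectasian began 1400, Neoproterozoic began 1000, Mesozoic began 251.902, Miocene began 23.03.

Paleoarchean, then Rhyacian, then Orosirian, then Ectasian, then Neoproterozoic, then Mesozoic, then Miocene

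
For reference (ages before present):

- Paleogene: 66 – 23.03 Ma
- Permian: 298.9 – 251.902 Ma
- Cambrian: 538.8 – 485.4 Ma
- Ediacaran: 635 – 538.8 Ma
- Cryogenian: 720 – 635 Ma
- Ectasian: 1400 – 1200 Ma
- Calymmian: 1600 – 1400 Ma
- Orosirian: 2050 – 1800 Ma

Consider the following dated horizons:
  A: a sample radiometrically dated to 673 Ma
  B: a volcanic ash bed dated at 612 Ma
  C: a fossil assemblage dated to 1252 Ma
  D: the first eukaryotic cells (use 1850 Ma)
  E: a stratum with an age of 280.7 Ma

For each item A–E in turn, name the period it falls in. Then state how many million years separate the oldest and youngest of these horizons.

A: 673 Ma lies in 720–635 Ma, so Cryogenian.
B: 612 Ma lies in 635–538.8 Ma, so Ediacaran.
C: 1252 Ma lies in 1400–1200 Ma, so Ectasian.
D: 1850 Ma lies in 2050–1800 Ma, so Orosirian.
E: 280.7 Ma lies in 298.9–251.902 Ma, so Permian.
Oldest = 1850 Ma, youngest = 280.7 Ma → span 1569.3 Myr.

A — Cryogenian; B — Ediacaran; C — Ectasian; D — Orosirian; E — Permian; span 1569.3 million years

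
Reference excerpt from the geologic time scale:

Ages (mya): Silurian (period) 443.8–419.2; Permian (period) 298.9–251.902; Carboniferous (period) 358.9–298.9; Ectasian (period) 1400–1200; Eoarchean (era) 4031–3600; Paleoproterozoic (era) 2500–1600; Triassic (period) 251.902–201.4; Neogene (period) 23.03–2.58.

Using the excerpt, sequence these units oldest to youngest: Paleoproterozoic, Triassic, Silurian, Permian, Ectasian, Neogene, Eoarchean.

Eoarchean → Paleoproterozoic → Ectasian → Silurian → Permian → Triassic → Neogene

The oldest of these is Eoarchean (starts 4031 Ma) and the youngest is Neogene (ends 2.58 Ma).
In between, by decreasing start age: Paleoproterozoic (2500), Ectasian (1400), Silurian (443.8), Permian (298.9), Triassic (251.902).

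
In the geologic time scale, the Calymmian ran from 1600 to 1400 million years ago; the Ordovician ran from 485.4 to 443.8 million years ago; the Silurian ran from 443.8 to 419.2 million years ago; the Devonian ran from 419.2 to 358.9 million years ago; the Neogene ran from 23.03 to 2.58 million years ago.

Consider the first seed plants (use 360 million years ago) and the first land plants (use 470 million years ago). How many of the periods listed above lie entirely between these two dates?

470 Ma sits inside the Ordovician (485.4–443.8) and 360 Ma inside the Devonian (419.2–358.9); neither of those is wholly between the two dates.
The listed periods lying completely between them are Silurian — 1 in all.

1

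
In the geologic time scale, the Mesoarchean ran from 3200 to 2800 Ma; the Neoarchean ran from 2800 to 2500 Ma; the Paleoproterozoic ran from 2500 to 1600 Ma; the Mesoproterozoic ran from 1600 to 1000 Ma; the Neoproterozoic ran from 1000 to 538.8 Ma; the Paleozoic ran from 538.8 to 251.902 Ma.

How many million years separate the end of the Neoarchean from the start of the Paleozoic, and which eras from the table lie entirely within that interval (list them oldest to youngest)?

1961.2 million years; Paleoproterozoic, Mesoproterozoic, Neoproterozoic

End of Neoarchean = 2500 Ma; start of Paleozoic = 538.8 Ma.
Gap = 2500 − 538.8 = 1961.2 Myr.
Eras wholly inside 2500–538.8 Ma: Paleoproterozoic (2500–1600), Mesoproterozoic (1600–1000), Neoproterozoic (1000–538.8).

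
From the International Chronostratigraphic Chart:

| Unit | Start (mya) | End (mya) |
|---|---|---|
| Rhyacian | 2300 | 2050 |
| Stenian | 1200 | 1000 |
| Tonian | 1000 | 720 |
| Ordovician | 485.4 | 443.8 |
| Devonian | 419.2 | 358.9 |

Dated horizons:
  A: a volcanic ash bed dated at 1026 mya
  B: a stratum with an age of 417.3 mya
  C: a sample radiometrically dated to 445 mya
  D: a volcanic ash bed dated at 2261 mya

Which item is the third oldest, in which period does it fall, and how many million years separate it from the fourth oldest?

C, in the Ordovician; 27.7 million years to B

Larger Ma means older, so oldest first: D 2261 > A 1026 > C 445 > B 417.3.
Counting 3 along gives C (445 Ma); the excerpt puts that inside the Ordovician, 485.4–443.8 Ma.
Next in line is B (417.3 Ma), and 445 − 417.3 = 27.7 Myr.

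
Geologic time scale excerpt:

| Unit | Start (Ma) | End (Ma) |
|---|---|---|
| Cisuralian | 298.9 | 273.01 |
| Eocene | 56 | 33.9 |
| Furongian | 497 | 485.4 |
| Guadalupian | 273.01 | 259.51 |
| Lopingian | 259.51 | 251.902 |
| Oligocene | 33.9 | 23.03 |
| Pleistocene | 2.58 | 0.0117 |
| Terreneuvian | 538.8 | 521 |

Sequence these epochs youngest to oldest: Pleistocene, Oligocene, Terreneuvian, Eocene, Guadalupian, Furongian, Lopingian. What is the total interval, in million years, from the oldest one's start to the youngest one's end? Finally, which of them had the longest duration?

Pleistocene, Oligocene, Eocene, Lopingian, Guadalupian, Furongian, Terreneuvian; total span 538.7883 Myr; longest is Eocene

From the excerpt: Pleistocene 2.58–0.0117; Oligocene 33.9–23.03; Terreneuvian 538.8–521; Eocene 56–33.9; Guadalupian 273.01–259.51; Furongian 497–485.4; Lopingian 259.51–251.902 (Ma).
Larger Ma is earlier, so the oldest is Terreneuvian and the youngest is Pleistocene; youngest to oldest: Pleistocene, Oligocene, Eocene, Lopingian, Guadalupian, Furongian, Terreneuvian.
Oldest start 538.8 minus youngest end 0.0117 gives 538.7883 Myr overall.
Individual lengths (start − end): Terreneuvian 17.8; Pleistocene 2.5683; Oligocene 10.87; Lopingian 7.608; Furongian 11.6; Eocene 22.1; Guadalupian 13.5. The largest is Eocene at 22.1 Myr.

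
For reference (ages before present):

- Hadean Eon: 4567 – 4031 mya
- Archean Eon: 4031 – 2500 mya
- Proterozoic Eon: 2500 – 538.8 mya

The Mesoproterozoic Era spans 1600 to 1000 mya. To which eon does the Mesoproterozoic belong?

Proterozoic

The Mesoproterozoic (1600–1000 Ma) lies entirely within 2500–538.8 Ma, the Proterozoic Eon.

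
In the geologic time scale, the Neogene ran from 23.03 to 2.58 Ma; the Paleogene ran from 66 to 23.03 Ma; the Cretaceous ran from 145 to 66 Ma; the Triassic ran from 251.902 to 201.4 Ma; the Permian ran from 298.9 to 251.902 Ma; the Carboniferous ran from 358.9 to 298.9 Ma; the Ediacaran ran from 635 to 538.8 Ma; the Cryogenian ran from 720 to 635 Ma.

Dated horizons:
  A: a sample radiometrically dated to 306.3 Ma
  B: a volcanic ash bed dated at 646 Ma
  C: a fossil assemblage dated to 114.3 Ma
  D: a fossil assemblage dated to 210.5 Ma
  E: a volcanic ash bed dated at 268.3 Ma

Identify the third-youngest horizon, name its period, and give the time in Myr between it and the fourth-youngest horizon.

E, in the Permian; 38 million years to A

Smaller Ma means younger, so youngest first: C 114.3 < D 210.5 < E 268.3 < A 306.3 < B 646.
Counting 3 along gives E (268.3 Ma); the excerpt puts that inside the Permian, 298.9–251.902 Ma.
Next in line is A (306.3 Ma), and 306.3 − 268.3 = 38 Myr.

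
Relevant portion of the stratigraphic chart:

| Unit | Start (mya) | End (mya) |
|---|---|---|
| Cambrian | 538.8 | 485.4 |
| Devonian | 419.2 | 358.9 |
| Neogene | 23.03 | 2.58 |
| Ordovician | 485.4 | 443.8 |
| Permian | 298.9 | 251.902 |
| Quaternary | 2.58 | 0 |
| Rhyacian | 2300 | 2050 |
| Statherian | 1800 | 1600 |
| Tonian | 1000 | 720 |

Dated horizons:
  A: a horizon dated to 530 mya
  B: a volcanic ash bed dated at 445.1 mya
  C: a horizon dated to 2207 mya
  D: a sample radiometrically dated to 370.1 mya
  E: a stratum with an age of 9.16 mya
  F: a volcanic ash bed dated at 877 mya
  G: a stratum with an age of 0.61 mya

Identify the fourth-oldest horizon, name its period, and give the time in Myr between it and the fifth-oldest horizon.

Sorted oldest-first by Ma: C (2207), F (877), A (530), B (445.1), D (370.1), E (9.16), G (0.61).
The fourth oldest is B at 445.1 Ma, which lies in 485.4–443.8 Ma: the Ordovician.
The fifth oldest is D at 370.1 Ma; separation = |445.1 − 370.1| = 75 Myr.

B, in the Ordovician; 75 million years to D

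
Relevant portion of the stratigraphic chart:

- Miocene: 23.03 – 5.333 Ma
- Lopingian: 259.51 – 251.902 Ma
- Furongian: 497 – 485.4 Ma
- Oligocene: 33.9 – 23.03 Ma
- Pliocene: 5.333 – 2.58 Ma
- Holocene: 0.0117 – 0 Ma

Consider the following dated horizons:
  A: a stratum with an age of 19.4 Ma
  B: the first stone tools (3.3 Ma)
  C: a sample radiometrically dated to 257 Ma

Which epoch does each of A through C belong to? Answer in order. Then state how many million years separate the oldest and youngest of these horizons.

Match each age against the start–end ranges in the excerpt: A = 19.4 Ma → Miocene (23.03–5.333); B = 3.3 Ma → Pliocene (5.333–2.58); C = 257 Ma → Lopingian (259.51–251.902).
The largest age is 257 Ma and the smallest is 3.3 Ma; their difference is 253.7 Myr.

A — Miocene; B — Pliocene; C — Lopingian; span 253.7 million years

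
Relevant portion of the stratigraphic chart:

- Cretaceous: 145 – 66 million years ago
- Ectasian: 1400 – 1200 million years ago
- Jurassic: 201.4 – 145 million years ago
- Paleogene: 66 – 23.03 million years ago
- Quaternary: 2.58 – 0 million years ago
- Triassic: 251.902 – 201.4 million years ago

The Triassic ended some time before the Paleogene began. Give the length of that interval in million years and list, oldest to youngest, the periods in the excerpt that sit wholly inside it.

The Triassic closes at 201.4 Ma and the Paleogene opens at 66 Ma, so the interval is 201.4 − 66 = 135.4 Myr.
A period fits inside if it starts at or after 201.4 Ma and ends at or before 66 Ma; oldest first that gives Jurassic, Cretaceous.

135.4 million years; Jurassic, Cretaceous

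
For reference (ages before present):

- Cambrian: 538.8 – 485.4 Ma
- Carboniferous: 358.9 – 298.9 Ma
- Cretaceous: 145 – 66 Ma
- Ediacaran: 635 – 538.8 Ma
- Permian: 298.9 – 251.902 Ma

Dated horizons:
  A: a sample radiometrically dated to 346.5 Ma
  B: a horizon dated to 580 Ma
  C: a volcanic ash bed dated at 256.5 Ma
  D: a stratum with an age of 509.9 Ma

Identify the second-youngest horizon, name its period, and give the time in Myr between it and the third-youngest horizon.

A, in the Carboniferous; 163.4 million years to D

Sorted youngest-first by Ma: C (256.5), A (346.5), D (509.9), B (580).
The second youngest is A at 346.5 Ma, which lies in 358.9–298.9 Ma: the Carboniferous.
The third youngest is D at 509.9 Ma; separation = |346.5 − 509.9| = 163.4 Myr.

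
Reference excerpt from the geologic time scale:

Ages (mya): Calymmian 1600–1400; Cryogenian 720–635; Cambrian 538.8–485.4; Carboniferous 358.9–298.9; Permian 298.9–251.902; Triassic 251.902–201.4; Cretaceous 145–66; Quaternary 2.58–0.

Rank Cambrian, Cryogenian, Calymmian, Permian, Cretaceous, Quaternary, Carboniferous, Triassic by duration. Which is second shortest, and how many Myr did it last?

Permian, 46.998 million years

Start − end for each: Cambrian 538.8 − 485.4 = 53.4; Cryogenian 720 − 635 = 85; Calymmian 1600 − 1400 = 200; Permian 298.9 − 251.902 = 46.998; Cretaceous 145 − 66 = 79; Quaternary 2.58 − 0 = 2.58; Carboniferous 358.9 − 298.9 = 60; Triassic 251.902 − 201.4 = 50.502.
Ranking these from shortest: Quaternary < Permian < Triassic < Cambrian < Carboniferous < Cretaceous < Cryogenian < Calymmian.
Position 2 in that ranking is Permian, which lasted 46.998 Myr.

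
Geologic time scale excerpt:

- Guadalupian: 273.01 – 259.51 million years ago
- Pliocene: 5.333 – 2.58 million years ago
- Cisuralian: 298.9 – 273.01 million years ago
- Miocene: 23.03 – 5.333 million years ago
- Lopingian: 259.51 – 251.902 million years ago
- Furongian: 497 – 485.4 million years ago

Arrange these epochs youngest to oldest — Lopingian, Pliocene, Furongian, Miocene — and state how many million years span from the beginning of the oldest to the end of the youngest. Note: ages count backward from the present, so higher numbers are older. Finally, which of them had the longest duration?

From the excerpt: Lopingian 259.51–251.902; Pliocene 5.333–2.58; Furongian 497–485.4; Miocene 23.03–5.333 (Ma).
Larger Ma is earlier, so the oldest is Furongian and the youngest is Pliocene; youngest to oldest: Pliocene, Miocene, Lopingian, Furongian.
Oldest start 497 minus youngest end 2.58 gives 494.42 Myr overall.
Individual lengths (start − end): Pliocene 2.753; Miocene 17.697; Furongian 11.6; Lopingian 7.608. The largest is Miocene at 17.697 Myr.

Pliocene, Miocene, Lopingian, Furongian; total span 494.42 Myr; longest is Miocene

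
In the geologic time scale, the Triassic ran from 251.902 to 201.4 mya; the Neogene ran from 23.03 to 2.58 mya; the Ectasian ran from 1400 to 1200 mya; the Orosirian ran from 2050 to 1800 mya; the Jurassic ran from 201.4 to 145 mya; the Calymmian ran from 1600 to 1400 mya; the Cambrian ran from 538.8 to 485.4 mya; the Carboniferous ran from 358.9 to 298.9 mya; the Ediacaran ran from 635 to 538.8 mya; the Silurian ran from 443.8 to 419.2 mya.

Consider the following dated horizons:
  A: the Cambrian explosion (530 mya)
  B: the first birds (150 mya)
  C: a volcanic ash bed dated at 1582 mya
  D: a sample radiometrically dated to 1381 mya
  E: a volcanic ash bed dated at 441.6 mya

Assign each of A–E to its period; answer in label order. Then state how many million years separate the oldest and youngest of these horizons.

A — Cambrian; B — Jurassic; C — Calymmian; D — Ectasian; E — Silurian; span 1432 million years

Match each age against the start–end ranges in the excerpt: A = 530 Ma → Cambrian (538.8–485.4); B = 150 Ma → Jurassic (201.4–145); C = 1582 Ma → Calymmian (1600–1400); D = 1381 Ma → Ectasian (1400–1200); E = 441.6 Ma → Silurian (443.8–419.2).
The largest age is 1582 Ma and the smallest is 150 Ma; their difference is 1432 Myr.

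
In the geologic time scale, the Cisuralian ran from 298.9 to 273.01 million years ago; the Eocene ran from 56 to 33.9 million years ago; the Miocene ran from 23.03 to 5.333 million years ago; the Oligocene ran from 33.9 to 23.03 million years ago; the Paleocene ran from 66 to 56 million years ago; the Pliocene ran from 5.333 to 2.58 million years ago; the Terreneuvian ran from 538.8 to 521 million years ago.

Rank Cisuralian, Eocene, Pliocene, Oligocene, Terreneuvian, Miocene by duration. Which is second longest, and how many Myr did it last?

Start − end for each: Cisuralian 298.9 − 273.01 = 25.89; Eocene 56 − 33.9 = 22.1; Pliocene 5.333 − 2.58 = 2.753; Oligocene 33.9 − 23.03 = 10.87; Terreneuvian 538.8 − 521 = 17.8; Miocene 23.03 − 5.333 = 17.697.
Ranking these from longest: Cisuralian > Eocene > Terreneuvian > Miocene > Oligocene > Pliocene.
Position 2 in that ranking is Eocene, which lasted 22.1 Myr.

Eocene, 22.1 million years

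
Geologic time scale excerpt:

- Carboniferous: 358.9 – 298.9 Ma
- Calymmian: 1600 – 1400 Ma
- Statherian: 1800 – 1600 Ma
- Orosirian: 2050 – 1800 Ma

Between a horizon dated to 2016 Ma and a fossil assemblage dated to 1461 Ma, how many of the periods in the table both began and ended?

1

The older date is 2016 Ma and the younger is 1461 Ma.
Periods with start < 2016 and end > 1461 Ma: Statherian (1800–1600).
That is 1 complete period.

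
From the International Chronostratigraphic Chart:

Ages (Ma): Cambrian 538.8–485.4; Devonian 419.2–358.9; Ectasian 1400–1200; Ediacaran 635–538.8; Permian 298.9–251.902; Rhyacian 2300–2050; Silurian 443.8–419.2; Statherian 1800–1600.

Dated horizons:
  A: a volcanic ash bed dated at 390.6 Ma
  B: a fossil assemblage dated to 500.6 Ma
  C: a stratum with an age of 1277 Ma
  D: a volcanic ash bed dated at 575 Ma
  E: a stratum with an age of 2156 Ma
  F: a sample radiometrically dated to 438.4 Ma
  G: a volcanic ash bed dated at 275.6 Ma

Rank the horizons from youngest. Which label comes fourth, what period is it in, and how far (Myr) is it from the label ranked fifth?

B, in the Cambrian; 74.4 million years to D

Smaller Ma means younger, so youngest first: G 275.6 < A 390.6 < F 438.4 < B 500.6 < D 575 < C 1277 < E 2156.
Counting 4 along gives B (500.6 Ma); the excerpt puts that inside the Cambrian, 538.8–485.4 Ma.
Next in line is D (575 Ma), and 575 − 500.6 = 74.4 Myr.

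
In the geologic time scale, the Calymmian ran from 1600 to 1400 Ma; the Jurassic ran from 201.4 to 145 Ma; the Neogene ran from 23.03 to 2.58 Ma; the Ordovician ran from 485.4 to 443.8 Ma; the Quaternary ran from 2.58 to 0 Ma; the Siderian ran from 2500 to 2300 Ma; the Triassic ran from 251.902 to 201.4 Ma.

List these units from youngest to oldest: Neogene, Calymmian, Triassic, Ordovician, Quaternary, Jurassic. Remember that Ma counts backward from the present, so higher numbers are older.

Quaternary, Neogene, Jurassic, Triassic, Ordovician, Calymmian

Sorting by start age (ascending Ma, since larger Ma = older): Quaternary start 2.58, Neogene start 23.03, Jurassic start 201.4, Triassic start 251.902, Ordovician start 485.4, Calymmian start 1600.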